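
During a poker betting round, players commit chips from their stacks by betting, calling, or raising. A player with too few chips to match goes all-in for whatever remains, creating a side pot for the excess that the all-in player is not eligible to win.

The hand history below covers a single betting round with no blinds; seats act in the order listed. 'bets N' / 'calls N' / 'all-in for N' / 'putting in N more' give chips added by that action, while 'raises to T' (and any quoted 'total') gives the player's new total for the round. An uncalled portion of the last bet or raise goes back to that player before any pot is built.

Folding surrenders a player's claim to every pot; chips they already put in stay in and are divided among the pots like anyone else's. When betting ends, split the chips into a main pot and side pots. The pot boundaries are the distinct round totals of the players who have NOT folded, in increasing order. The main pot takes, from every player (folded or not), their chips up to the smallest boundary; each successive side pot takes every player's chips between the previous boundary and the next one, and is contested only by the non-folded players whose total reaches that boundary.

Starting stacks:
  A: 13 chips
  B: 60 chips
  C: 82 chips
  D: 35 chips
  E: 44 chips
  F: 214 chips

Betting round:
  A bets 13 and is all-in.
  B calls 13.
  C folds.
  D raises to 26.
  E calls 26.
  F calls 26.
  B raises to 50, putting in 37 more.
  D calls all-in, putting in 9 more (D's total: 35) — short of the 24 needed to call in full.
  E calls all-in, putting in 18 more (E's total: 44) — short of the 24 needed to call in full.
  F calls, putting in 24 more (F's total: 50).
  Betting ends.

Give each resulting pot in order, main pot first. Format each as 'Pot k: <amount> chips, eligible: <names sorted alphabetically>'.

Contributions: A=13, B=50, D=35, E=44, F=50
Folded: C
Pot levels (distinct totals of non-folded players): 13, 35, 44, 50
Layer 1-13: 13 each from A, B, D, E, F = 13*5 = 65 chips; eligible A, B, D, E, F
Layer 14-35: 22 each from B, D, E, F = 22*4 = 88 chips; eligible B, D, E, F
Layer 36-44: 9 each from B, E, F = 9*3 = 27 chips; eligible B, E, F
Layer 45-50: 6 each from B, F = 6*2 = 12 chips; eligible B, F

Pot 1: 65 chips, eligible: A, B, D, E, F
Pot 2: 88 chips, eligible: B, D, E, F
Pot 3: 27 chips, eligible: B, E, F
Pot 4: 12 chips, eligible: B, F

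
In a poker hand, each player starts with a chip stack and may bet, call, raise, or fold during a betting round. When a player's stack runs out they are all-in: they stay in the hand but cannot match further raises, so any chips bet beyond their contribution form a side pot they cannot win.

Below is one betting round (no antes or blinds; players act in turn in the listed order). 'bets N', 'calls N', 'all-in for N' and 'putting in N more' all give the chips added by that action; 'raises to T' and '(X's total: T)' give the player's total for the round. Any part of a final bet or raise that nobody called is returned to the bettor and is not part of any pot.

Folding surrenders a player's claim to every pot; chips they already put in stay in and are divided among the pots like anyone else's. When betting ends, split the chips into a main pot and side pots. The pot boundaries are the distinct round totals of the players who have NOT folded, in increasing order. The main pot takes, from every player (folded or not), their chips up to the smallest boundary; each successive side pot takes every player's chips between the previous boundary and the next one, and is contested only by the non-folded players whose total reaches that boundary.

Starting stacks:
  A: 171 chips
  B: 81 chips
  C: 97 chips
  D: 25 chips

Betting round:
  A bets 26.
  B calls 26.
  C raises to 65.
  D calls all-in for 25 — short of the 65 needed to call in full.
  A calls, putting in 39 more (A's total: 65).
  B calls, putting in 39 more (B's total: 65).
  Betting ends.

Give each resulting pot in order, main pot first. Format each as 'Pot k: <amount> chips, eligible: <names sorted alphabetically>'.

Contributions: A=65, B=65, C=65, D=25
Pot levels (distinct totals of non-folded players): 25, 65
Layer 1-25: 25 each from A, B, C, D = 25*4 = 100 chips; eligible A, B, C, D
Layer 26-65: 40 each from A, B, C = 40*3 = 120 chips; eligible A, B, C

Pot 1: 100 chips, eligible: A, B, C, D
Pot 2: 120 chips, eligible: A, B, C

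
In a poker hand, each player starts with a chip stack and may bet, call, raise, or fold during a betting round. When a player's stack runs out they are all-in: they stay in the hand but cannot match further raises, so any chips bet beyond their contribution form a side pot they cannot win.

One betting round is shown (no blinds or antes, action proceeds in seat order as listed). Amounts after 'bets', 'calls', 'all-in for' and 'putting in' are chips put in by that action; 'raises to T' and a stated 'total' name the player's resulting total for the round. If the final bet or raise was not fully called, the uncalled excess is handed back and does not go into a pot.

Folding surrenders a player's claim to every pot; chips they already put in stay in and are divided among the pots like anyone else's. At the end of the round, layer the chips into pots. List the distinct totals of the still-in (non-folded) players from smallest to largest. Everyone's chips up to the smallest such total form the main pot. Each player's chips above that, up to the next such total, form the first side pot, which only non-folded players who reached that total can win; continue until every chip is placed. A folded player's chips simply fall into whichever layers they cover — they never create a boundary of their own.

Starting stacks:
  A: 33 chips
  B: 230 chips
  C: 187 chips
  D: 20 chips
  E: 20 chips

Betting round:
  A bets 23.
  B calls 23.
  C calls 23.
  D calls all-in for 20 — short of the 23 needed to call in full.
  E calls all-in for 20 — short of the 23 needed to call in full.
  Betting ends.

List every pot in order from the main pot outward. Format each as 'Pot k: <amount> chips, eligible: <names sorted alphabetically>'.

Pot 1: 100 chips, eligible: A, B, C, D, E
Pot 2: 9 chips, eligible: A, B, C

Derivation:
Contributions: A=23, B=23, C=23, D=20, E=20
Pot levels (distinct totals of non-folded players): 20, 23
Layer 1-20: 20 each from A, B, C, D, E = 20*5 = 100 chips; eligible A, B, C, D, E
Layer 21-23: 3 each from A, B, C = 3*3 = 9 chips; eligible A, B, C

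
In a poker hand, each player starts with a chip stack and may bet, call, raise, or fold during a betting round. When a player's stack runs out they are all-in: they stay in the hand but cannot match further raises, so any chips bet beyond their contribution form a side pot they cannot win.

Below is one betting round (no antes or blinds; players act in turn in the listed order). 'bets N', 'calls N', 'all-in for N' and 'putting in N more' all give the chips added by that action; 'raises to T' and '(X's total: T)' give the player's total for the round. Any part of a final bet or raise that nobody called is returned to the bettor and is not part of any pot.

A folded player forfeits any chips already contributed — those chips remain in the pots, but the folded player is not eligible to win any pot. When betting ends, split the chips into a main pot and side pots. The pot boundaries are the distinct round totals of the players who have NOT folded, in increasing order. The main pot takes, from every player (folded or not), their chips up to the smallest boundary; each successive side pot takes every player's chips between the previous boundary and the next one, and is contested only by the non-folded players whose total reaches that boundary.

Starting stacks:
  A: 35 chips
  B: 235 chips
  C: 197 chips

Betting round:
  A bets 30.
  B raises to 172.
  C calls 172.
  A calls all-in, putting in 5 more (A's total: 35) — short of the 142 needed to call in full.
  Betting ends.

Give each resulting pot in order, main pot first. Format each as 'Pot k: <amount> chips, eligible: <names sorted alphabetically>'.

Pot 1: 105 chips, eligible: A, B, C
Pot 2: 274 chips, eligible: B, C

Derivation:
Contributions: A=35, B=172, C=172
Pot levels (distinct totals of non-folded players): 35, 172
Layer 1-35: 35 each from A, B, C = 35*3 = 105 chips; eligible A, B, C
Layer 36-172: 137 each from B, C = 137*2 = 274 chips; eligible B, C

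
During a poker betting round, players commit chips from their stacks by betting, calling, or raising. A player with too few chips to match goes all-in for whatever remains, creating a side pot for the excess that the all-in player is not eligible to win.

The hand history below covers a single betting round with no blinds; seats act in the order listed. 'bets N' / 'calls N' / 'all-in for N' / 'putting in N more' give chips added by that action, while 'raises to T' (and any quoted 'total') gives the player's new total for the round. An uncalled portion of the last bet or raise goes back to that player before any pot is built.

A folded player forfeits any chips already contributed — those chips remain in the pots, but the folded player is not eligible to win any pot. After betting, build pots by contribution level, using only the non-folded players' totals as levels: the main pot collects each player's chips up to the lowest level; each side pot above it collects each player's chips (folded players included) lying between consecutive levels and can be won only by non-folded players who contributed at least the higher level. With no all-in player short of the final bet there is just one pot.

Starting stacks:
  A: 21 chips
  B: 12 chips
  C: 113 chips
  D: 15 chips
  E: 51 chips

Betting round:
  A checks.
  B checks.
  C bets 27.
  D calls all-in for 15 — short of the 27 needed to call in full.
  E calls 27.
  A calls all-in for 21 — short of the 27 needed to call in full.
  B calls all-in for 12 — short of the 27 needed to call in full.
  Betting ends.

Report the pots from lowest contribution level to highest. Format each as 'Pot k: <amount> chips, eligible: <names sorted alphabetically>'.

Contributions: A=21, B=12, C=27, D=15, E=27
Pot levels (distinct totals of non-folded players): 12, 15, 21, 27
Layer 1-12: 12 each from A, B, C, D, E = 12*5 = 60 chips; eligible A, B, C, D, E
Layer 13-15: 3 each from A, C, D, E = 3*4 = 12 chips; eligible A, C, D, E
Layer 16-21: 6 each from A, C, E = 6*3 = 18 chips; eligible A, C, E
Layer 22-27: 6 each from C, E = 6*2 = 12 chips; eligible C, E

Pot 1: 60 chips, eligible: A, B, C, D, E
Pot 2: 12 chips, eligible: A, C, D, E
Pot 3: 18 chips, eligible: A, C, E
Pot 4: 12 chips, eligible: C, E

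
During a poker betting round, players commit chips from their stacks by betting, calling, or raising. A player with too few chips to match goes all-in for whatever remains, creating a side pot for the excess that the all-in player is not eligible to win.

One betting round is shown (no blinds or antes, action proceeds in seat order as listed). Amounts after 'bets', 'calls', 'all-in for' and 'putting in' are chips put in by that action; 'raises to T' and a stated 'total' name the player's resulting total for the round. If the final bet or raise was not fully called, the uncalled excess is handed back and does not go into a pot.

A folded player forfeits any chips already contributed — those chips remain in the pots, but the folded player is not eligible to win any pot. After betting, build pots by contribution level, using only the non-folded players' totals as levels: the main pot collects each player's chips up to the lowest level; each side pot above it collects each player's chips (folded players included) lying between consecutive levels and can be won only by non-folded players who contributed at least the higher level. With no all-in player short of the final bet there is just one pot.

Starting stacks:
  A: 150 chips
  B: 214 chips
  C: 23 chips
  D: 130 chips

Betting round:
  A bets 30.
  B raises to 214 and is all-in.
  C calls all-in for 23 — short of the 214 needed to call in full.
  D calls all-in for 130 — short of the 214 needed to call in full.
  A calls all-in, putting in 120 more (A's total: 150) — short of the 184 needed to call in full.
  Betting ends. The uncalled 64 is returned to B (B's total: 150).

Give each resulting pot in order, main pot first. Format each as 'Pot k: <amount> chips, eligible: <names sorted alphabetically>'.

Contributions (after 64 returned to B): A=150, B=150, C=23, D=130
Pot levels (distinct totals of non-folded players): 23, 130, 150
Layer 1-23: 23 each from A, B, C, D = 23*4 = 92 chips; eligible A, B, C, D
Layer 24-130: 107 each from A, B, D = 107*3 = 321 chips; eligible A, B, D
Layer 131-150: 20 each from A, B = 20*2 = 40 chips; eligible A, B

Pot 1: 92 chips, eligible: A, B, C, D
Pot 2: 321 chips, eligible: A, B, D
Pot 3: 40 chips, eligible: A, B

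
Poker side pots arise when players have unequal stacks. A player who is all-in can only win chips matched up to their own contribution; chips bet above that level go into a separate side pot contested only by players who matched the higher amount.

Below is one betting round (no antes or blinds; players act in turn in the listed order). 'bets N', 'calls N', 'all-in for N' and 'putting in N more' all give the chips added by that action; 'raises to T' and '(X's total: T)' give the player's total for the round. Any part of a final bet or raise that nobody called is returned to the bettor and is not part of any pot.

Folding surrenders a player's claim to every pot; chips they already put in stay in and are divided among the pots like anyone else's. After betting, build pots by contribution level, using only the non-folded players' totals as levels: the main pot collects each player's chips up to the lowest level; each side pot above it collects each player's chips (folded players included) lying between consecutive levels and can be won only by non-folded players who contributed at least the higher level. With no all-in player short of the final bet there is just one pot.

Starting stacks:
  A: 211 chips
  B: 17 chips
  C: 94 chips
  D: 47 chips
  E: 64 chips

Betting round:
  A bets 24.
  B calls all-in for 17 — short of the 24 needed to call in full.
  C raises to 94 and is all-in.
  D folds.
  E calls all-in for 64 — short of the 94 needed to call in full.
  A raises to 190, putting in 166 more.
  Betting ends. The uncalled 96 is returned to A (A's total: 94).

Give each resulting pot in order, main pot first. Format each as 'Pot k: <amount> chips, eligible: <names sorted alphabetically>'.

Contributions (after 96 returned to A): A=94, B=17, C=94, E=64
Folded: D
Pot levels (distinct totals of non-folded players): 17, 64, 94
Layer 1-17: 17 each from A, B, C, E = 17*4 = 68 chips; eligible A, B, C, E
Layer 18-64: 47 each from A, C, E = 47*3 = 141 chips; eligible A, C, E
Layer 65-94: 30 each from A, C = 30*2 = 60 chips; eligible A, C

Pot 1: 68 chips, eligible: A, B, C, E
Pot 2: 141 chips, eligible: A, C, E
Pot 3: 60 chips, eligible: A, C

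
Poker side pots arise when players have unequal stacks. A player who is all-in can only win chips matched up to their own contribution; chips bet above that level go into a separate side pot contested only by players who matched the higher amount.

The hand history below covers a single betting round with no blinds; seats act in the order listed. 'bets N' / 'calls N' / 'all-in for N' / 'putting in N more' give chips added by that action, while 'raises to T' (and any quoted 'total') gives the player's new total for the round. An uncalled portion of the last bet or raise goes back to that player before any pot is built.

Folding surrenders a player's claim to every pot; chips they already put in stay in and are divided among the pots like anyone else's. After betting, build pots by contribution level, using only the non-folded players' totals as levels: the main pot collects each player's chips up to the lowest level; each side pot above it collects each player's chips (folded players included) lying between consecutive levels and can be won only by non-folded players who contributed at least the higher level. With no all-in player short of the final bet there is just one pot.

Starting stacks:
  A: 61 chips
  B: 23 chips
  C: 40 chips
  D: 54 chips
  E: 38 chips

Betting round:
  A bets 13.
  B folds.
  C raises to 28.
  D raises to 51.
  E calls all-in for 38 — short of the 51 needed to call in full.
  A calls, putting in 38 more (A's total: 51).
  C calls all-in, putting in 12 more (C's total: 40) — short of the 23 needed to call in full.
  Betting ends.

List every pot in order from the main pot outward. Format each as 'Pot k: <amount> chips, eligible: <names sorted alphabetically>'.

Pot 1: 152 chips, eligible: A, C, D, E
Pot 2: 6 chips, eligible: A, C, D
Pot 3: 22 chips, eligible: A, D

Derivation:
Contributions: A=51, C=40, D=51, E=38
Folded: B
Pot levels (distinct totals of non-folded players): 38, 40, 51
Layer 1-38: 38 each from A, C, D, E = 38*4 = 152 chips; eligible A, C, D, E
Layer 39-40: 2 each from A, C, D = 2*3 = 6 chips; eligible A, C, D
Layer 41-51: 11 each from A, D = 11*2 = 22 chips; eligible A, D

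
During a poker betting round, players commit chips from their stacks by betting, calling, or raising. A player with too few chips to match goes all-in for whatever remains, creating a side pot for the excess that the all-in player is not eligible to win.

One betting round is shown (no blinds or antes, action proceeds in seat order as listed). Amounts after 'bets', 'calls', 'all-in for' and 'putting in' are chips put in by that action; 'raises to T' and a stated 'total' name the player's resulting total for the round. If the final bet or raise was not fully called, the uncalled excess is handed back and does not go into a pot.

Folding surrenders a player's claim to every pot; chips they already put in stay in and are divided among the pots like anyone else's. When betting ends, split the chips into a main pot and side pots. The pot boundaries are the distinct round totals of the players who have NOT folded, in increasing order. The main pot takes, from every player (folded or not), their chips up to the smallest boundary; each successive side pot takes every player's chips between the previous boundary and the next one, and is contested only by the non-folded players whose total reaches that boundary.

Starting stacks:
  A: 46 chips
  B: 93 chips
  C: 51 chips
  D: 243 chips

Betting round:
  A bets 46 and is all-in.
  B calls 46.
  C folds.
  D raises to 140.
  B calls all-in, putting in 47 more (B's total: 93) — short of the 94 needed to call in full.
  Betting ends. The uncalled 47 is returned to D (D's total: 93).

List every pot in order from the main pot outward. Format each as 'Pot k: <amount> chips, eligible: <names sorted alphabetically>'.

Contributions (after 47 returned to D): A=46, B=93, D=93
Folded: C
Pot levels (distinct totals of non-folded players): 46, 93
Layer 1-46: 46 each from A, B, D = 46*3 = 138 chips; eligible A, B, D
Layer 47-93: 47 each from B, D = 47*2 = 94 chips; eligible B, D

Pot 1: 138 chips, eligible: A, B, D
Pot 2: 94 chips, eligible: B, D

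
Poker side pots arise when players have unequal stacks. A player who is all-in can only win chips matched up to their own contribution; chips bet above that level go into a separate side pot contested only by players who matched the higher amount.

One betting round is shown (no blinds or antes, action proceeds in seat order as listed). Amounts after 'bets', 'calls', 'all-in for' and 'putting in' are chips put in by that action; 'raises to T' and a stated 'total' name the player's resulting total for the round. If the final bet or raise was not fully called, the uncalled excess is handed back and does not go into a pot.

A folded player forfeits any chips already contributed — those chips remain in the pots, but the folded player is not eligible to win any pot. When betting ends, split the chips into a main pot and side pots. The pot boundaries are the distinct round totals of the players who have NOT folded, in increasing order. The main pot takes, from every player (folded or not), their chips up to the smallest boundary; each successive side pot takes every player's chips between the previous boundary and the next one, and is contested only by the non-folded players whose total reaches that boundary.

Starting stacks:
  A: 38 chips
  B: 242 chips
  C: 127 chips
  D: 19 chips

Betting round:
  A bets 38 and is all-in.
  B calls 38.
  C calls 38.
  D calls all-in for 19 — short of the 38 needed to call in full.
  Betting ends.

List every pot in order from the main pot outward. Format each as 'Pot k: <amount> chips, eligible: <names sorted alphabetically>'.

Pot 1: 76 chips, eligible: A, B, C, D
Pot 2: 57 chips, eligible: A, B, C

Derivation:
Contributions: A=38, B=38, C=38, D=19
Pot levels (distinct totals of non-folded players): 19, 38
Layer 1-19: 19 each from A, B, C, D = 19*4 = 76 chips; eligible A, B, C, D
Layer 20-38: 19 each from A, B, C = 19*3 = 57 chips; eligible A, B, C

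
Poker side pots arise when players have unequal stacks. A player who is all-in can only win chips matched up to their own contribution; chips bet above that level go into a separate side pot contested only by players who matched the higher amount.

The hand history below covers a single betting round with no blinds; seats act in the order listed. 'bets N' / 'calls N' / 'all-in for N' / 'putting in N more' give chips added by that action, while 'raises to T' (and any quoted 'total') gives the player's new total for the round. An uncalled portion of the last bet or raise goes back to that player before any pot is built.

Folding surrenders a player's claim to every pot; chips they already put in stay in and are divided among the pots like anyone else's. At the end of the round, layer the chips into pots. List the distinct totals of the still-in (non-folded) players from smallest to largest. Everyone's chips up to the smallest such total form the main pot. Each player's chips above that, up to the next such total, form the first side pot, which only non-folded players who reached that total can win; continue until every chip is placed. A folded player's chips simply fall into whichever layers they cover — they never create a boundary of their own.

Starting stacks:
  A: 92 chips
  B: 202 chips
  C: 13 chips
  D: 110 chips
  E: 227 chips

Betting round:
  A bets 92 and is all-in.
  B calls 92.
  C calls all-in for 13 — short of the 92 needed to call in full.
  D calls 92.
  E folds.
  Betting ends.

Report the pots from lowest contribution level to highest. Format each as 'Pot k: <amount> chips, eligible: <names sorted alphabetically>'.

Pot 1: 52 chips, eligible: A, B, C, D
Pot 2: 237 chips, eligible: A, B, D

Derivation:
Contributions: A=92, B=92, C=13, D=92
Folded: E
Pot levels (distinct totals of non-folded players): 13, 92
Layer 1-13: 13 each from A, B, C, D = 13*4 = 52 chips; eligible A, B, C, D
Layer 14-92: 79 each from A, B, D = 79*3 = 237 chips; eligible A, B, D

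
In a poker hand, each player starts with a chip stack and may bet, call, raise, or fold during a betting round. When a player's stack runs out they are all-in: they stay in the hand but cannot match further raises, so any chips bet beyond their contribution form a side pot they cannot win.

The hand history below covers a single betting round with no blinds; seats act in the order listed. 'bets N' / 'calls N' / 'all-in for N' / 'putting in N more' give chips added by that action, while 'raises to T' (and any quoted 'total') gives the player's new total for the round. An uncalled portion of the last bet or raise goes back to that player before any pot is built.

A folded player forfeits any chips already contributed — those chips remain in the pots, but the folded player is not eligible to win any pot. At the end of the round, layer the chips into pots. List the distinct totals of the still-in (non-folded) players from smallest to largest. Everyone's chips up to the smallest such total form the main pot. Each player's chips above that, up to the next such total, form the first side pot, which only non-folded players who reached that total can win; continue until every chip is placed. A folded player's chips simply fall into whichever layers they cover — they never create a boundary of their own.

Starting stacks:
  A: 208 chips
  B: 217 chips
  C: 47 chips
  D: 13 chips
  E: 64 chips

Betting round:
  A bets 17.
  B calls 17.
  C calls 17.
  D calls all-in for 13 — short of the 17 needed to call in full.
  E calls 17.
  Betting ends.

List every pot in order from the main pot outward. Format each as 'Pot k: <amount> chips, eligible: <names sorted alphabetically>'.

Pot 1: 65 chips, eligible: A, B, C, D, E
Pot 2: 16 chips, eligible: A, B, C, E

Derivation:
Contributions: A=17, B=17, C=17, D=13, E=17
Pot levels (distinct totals of non-folded players): 13, 17
Layer 1-13: 13 each from A, B, C, D, E = 13*5 = 65 chips; eligible A, B, C, D, E
Layer 14-17: 4 each from A, B, C, E = 4*4 = 16 chips; eligible A, B, C, E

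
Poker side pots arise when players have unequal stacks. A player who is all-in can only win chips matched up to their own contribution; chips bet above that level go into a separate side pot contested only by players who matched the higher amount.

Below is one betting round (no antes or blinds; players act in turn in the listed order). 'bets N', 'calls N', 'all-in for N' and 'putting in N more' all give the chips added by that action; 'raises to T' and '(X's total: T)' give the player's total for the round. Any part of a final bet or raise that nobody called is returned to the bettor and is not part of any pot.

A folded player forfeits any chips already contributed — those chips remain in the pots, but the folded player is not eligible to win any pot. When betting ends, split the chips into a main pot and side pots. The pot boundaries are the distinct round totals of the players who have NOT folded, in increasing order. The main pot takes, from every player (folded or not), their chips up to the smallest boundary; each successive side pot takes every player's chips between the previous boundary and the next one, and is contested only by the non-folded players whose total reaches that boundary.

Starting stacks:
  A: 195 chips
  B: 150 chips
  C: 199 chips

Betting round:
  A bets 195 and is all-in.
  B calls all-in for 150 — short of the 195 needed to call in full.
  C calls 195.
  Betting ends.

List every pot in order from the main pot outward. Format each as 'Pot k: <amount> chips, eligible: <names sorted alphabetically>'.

Contributions: A=195, B=150, C=195
Pot levels (distinct totals of non-folded players): 150, 195
Layer 1-150: 150 each from A, B, C = 150*3 = 450 chips; eligible A, B, C
Layer 151-195: 45 each from A, C = 45*2 = 90 chips; eligible A, C

Pot 1: 450 chips, eligible: A, B, C
Pot 2: 90 chips, eligible: A, C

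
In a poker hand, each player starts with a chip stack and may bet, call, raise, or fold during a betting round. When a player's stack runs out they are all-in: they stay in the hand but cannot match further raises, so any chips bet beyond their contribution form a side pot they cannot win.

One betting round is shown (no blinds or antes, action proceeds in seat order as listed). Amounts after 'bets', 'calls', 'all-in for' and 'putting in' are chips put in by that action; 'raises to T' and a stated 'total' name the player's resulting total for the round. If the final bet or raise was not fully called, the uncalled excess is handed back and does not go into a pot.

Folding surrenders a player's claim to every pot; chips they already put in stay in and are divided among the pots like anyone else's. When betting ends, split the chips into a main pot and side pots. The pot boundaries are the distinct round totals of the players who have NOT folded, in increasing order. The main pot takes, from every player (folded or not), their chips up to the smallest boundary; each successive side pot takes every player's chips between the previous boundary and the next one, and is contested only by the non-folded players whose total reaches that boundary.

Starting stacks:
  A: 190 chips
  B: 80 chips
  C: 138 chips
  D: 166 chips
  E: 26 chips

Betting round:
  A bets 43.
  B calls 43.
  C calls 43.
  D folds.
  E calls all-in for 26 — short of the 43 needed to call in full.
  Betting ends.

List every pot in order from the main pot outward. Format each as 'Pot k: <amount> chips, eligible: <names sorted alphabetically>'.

Pot 1: 104 chips, eligible: A, B, C, E
Pot 2: 51 chips, eligible: A, B, C

Derivation:
Contributions: A=43, B=43, C=43, E=26
Folded: D
Pot levels (distinct totals of non-folded players): 26, 43
Layer 1-26: 26 each from A, B, C, E = 26*4 = 104 chips; eligible A, B, C, E
Layer 27-43: 17 each from A, B, C = 17*3 = 51 chips; eligible A, B, C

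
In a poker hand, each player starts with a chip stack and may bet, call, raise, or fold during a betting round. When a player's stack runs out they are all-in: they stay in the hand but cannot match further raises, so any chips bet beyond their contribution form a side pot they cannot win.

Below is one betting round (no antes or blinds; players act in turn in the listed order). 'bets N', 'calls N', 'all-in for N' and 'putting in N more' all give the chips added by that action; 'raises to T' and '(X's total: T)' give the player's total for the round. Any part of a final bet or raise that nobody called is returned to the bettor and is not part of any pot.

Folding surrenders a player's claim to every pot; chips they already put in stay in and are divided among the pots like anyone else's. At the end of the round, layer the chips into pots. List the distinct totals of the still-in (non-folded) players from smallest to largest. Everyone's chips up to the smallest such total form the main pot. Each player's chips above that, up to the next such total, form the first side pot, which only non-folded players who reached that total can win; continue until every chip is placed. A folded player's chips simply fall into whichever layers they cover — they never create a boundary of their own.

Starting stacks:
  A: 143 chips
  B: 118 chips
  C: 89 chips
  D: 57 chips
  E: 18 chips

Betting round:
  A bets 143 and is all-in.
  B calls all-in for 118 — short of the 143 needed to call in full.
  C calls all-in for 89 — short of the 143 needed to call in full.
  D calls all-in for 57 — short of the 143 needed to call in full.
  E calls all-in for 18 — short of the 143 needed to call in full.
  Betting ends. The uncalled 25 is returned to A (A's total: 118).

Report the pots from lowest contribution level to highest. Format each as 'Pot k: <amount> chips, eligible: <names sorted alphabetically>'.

Contributions (after 25 returned to A): A=118, B=118, C=89, D=57, E=18
Pot levels (distinct totals of non-folded players): 18, 57, 89, 118
Layer 1-18: 18 each from A, B, C, D, E = 18*5 = 90 chips; eligible A, B, C, D, E
Layer 19-57: 39 each from A, B, C, D = 39*4 = 156 chips; eligible A, B, C, D
Layer 58-89: 32 each from A, B, C = 32*3 = 96 chips; eligible A, B, C
Layer 90-118: 29 each from A, B = 29*2 = 58 chips; eligible A, B

Pot 1: 90 chips, eligible: A, B, C, D, E
Pot 2: 156 chips, eligible: A, B, C, D
Pot 3: 96 chips, eligible: A, B, C
Pot 4: 58 chips, eligible: A, B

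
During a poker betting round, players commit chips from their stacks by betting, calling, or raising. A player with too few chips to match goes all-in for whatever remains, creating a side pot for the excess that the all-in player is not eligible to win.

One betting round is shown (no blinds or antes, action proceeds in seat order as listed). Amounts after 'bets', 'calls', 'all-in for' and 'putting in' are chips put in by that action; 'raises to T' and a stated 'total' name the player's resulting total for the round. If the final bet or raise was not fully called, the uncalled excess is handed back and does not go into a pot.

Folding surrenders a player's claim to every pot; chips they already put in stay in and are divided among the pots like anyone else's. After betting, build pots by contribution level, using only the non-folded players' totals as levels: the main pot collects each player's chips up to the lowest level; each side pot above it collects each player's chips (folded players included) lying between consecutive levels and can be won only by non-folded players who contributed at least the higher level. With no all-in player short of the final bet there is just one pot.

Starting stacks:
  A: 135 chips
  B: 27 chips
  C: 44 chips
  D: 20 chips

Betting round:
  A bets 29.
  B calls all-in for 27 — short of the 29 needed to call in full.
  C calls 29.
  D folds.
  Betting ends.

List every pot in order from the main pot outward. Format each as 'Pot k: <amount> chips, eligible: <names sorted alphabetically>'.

Pot 1: 81 chips, eligible: A, B, C
Pot 2: 4 chips, eligible: A, C

Derivation:
Contributions: A=29, B=27, C=29
Folded: D
Pot levels (distinct totals of non-folded players): 27, 29
Layer 1-27: 27 each from A, B, C = 27*3 = 81 chips; eligible A, B, C
Layer 28-29: 2 each from A, C = 2*2 = 4 chips; eligible A, C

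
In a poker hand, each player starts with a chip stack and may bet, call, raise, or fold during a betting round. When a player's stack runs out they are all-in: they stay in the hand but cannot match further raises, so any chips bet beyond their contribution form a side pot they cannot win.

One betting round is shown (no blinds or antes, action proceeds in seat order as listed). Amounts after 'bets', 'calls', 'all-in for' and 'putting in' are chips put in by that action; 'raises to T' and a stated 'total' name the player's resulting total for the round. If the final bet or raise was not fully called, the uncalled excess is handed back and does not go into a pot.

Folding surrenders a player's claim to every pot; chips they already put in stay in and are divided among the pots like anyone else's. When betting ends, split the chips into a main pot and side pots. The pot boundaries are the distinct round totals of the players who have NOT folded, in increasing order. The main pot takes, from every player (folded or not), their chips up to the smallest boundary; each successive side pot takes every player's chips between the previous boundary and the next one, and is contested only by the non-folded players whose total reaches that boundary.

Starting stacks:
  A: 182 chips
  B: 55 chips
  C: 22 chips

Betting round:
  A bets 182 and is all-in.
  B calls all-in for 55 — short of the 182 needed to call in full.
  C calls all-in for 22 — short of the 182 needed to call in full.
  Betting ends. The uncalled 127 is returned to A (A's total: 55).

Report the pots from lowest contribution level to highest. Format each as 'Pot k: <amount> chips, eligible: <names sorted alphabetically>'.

Contributions (after 127 returned to A): A=55, B=55, C=22
Pot levels (distinct totals of non-folded players): 22, 55
Layer 1-22: 22 each from A, B, C = 22*3 = 66 chips; eligible A, B, C
Layer 23-55: 33 each from A, B = 33*2 = 66 chips; eligible A, B

Pot 1: 66 chips, eligible: A, B, C
Pot 2: 66 chips, eligible: A, B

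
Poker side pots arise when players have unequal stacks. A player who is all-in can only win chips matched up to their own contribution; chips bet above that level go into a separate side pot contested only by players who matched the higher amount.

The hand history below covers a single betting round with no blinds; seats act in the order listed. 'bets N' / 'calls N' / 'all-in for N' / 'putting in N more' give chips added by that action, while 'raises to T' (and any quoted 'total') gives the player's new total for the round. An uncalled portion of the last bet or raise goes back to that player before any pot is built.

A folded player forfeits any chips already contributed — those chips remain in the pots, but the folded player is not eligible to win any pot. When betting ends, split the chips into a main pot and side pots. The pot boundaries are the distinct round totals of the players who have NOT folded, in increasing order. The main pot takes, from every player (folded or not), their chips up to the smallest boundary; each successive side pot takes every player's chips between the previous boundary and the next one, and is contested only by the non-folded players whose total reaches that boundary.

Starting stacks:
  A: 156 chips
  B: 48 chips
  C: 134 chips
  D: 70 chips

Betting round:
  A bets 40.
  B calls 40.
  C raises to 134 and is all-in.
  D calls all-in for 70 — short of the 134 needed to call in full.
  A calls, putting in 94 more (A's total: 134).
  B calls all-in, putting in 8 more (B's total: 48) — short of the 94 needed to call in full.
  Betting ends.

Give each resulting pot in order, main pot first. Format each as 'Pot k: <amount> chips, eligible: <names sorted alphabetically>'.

Pot 1: 192 chips, eligible: A, B, C, D
Pot 2: 66 chips, eligible: A, C, D
Pot 3: 128 chips, eligible: A, C

Derivation:
Contributions: A=134, B=48, C=134, D=70
Pot levels (distinct totals of non-folded players): 48, 70, 134
Layer 1-48: 48 each from A, B, C, D = 48*4 = 192 chips; eligible A, B, C, D
Layer 49-70: 22 each from A, C, D = 22*3 = 66 chips; eligible A, C, D
Layer 71-134: 64 each from A, C = 64*2 = 128 chips; eligible A, C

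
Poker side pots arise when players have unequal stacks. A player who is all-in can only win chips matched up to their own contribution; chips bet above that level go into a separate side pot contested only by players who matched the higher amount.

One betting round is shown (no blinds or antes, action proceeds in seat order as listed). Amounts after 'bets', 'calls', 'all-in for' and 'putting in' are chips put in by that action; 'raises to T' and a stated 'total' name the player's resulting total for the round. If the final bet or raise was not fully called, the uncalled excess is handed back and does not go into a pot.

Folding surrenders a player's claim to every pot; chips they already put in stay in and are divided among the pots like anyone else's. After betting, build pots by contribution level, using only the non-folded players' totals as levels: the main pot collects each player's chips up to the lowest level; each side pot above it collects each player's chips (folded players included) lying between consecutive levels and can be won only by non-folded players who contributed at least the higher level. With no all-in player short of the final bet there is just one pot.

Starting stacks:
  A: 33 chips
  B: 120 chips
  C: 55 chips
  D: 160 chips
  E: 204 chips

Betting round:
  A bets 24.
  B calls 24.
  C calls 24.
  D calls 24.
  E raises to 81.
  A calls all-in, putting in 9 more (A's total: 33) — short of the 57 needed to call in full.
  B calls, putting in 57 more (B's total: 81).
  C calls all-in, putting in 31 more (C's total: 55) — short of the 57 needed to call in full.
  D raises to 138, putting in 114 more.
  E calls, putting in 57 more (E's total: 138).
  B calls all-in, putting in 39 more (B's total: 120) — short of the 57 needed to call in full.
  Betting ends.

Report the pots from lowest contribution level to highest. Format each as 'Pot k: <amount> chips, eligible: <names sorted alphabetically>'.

Contributions: A=33, B=120, C=55, D=138, E=138
Pot levels (distinct totals of non-folded players): 33, 55, 120, 138
Layer 1-33: 33 each from A, B, C, D, E = 33*5 = 165 chips; eligible A, B, C, D, E
Layer 34-55: 22 each from B, C, D, E = 22*4 = 88 chips; eligible B, C, D, E
Layer 56-120: 65 each from B, D, E = 65*3 = 195 chips; eligible B, D, E
Layer 121-138: 18 each from D, E = 18*2 = 36 chips; eligible D, E

Pot 1: 165 chips, eligible: A, B, C, D, E
Pot 2: 88 chips, eligible: B, C, D, E
Pot 3: 195 chips, eligible: B, D, E
Pot 4: 36 chips, eligible: D, E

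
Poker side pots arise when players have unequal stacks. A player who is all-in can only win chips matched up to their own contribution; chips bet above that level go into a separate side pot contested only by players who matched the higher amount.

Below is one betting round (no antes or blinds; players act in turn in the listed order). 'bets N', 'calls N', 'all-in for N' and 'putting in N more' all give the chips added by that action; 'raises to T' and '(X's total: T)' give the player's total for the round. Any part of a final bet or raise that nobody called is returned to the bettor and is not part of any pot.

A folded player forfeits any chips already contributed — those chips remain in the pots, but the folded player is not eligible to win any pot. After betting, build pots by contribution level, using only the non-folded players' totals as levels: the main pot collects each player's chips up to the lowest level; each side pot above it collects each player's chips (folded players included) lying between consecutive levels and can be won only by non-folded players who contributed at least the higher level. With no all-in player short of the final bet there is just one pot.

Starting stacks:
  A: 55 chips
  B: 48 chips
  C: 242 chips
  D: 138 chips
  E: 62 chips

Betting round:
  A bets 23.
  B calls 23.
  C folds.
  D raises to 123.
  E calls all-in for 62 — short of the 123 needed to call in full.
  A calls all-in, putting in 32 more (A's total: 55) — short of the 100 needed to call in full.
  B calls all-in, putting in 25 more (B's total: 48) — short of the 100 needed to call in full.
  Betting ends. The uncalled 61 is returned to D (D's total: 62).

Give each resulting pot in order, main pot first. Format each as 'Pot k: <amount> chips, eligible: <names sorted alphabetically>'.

Pot 1: 192 chips, eligible: A, B, D, E
Pot 2: 21 chips, eligible: A, D, E
Pot 3: 14 chips, eligible: D, E

Derivation:
Contributions (after 61 returned to D): A=55, B=48, D=62, E=62
Folded: C
Pot levels (distinct totals of non-folded players): 48, 55, 62
Layer 1-48: 48 each from A, B, D, E = 48*4 = 192 chips; eligible A, B, D, E
Layer 49-55: 7 each from A, D, E = 7*3 = 21 chips; eligible A, D, E
Layer 56-62: 7 each from D, E = 7*2 = 14 chips; eligible D, E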